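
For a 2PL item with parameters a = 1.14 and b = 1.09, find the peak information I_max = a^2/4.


For 2PL, max info at theta = b = 1.09
I_max = a^2 / 4 = 1.14^2 / 4
= 1.2996 / 4
I_max = 0.3249

0.3249


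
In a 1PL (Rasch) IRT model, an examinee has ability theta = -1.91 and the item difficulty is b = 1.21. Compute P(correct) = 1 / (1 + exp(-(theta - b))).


theta - b = -1.91 - 1.21 = -3.12
exp(-(theta - b)) = exp(3.12) = 22.6464
P = 1 / (1 + 22.6464)
P = 0.0423

0.0423


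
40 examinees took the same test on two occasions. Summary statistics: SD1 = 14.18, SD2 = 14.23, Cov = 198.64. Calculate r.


r = cov(X,Y) / (SD_X * SD_Y)
r = 198.64 / (14.18 * 14.23)
r = 198.64 / 201.7814
r = 0.9844

0.9844


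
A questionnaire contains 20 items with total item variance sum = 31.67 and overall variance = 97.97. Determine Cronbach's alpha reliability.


alpha = (k/(k-1)) * (1 - sum(si^2)/s_total^2)
= (20/19) * (1 - 31.67/97.97)
alpha = 0.7124

0.7124


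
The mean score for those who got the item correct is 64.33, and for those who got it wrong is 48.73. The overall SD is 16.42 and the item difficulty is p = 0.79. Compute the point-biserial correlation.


q = 1 - p = 0.21
rpb = ((M1 - M0) / SD) * sqrt(p * q)
rpb = ((64.33 - 48.73) / 16.42) * sqrt(0.79 * 0.21)
rpb = 0.387

0.387


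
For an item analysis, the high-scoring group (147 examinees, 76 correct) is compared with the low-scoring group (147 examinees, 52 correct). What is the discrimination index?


p_upper = 76/147 = 0.517
p_lower = 52/147 = 0.3537
D = 0.517 - 0.3537 = 0.1633

0.1633


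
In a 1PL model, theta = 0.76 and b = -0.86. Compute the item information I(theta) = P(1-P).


P = 1/(1+exp(-(0.76--0.86))) = 0.8348
I = P*(1-P) = 0.8348 * 0.1652
I = 0.1379

0.1379


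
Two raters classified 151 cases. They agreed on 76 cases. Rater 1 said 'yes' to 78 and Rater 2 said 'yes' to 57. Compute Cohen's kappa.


P_o = 76/151 = 0.503311
P_e = (78*57 + 73*94) / 22801 = 0.495943
kappa = (P_o - P_e) / (1 - P_e)
kappa = (0.503311 - 0.495943) / (1 - 0.495943)
kappa = 0.0146

0.0146


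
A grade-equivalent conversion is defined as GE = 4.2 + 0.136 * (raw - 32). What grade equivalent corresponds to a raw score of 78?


raw - median = 78 - 32 = 46
slope * diff = 0.136 * 46 = 6.256
GE = 4.2 + 6.256
GE = 10.456

10.456


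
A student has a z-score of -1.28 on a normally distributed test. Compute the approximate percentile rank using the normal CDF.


CDF(z) = 0.5 * (1 + erf(z/sqrt(2)))
erf(-0.9051) = -0.7995
CDF = 0.1003
Percentile rank = 0.1003 * 100 = 10.03

10.03


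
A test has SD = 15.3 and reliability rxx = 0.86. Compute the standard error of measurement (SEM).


SEM = SD * sqrt(1 - rxx)
SEM = 15.3 * sqrt(1 - 0.86)
SEM = 15.3 * sqrt(0.14) = 15.3 * 0.374166
SEM = 5.7247

5.7247


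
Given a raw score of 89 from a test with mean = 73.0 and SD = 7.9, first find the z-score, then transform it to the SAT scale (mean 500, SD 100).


z = (X - mean) / SD = (89 - 73.0) / 7.9
z = 16.0 / 7.9
z = 2.0253
SAT-scale = SAT = 500 + 100z
Carry z at full precision (z = 16.0 / 7.9) into the conversion:
SAT-scale = 500 + 100 * (16.0 / 7.9) = 500 + 1600 / 7.9
SAT-scale = 500 + 202.5316
SAT-scale = 702.5316

702.5316


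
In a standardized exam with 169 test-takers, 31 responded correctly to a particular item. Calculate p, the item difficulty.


Item difficulty p = number correct / total examinees
p = 31 / 169
p = 0.1834

0.1834


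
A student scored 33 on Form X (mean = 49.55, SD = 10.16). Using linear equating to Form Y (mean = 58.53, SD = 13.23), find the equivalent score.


slope = SD_Y / SD_X = 13.23 / 10.16 ~ 1.3022
intercept = mean_Y - slope * mean_X = 58.53 - (13.23 / 10.16) * 49.55 ~ -5.9923
Y = slope * X + intercept. To avoid rounding drift from the rounded slope/intercept, evaluate the equivalent form Y = mean_Y + SD_Y * (X - mean_X) / SD_X at full precision:
Y = 58.53 + 13.23 * (33 - 49.55) / 10.16
Y = 58.53 - 13.23 * 16.55 / 10.16
Y = 58.53 - 218.9565 / 10.16
Y = 58.53 - 21.5508
Y = 36.9792

36.9792


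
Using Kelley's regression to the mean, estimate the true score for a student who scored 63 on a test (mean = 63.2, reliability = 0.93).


T_est = rxx * X + (1 - rxx) * mean
T_est = 0.93 * 63 + 0.07 * 63.2
T_est = 58.59 + 4.424
T_est = 63.014

63.014


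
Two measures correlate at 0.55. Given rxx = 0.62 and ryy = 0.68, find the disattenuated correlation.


r_corrected = rxy / sqrt(rxx * ryy)
= 0.55 / sqrt(0.62 * 0.68)
= 0.55 / sqrt(0.4216)
= 0.55 / 0.649307
r_corrected = 0.8471

0.8471


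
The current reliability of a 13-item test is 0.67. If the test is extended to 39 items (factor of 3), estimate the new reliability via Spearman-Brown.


r_new = (n * rxx) / (1 + (n-1) * rxx)
r_new = (3 * 0.67) / (1 + 2 * 0.67)
r_new = 2.01 / 2.34
r_new = 0.859

0.859


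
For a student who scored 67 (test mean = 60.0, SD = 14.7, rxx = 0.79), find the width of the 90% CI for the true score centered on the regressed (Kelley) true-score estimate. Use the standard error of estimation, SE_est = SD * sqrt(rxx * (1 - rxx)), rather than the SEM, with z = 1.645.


True score estimate = 0.79*67 + 0.21*60.0 = 65.53
SE_est = SD * sqrt(rxx * (1 - rxx)) = 14.7 * sqrt(0.79 * 0.21) = 14.7 * sqrt(0.1659) = 5.987431
CI = T_est +/- z * SE_est, so width = 2 * z * SE_est = 2 * 1.645 * 5.987431
Width = 19.6986

19.6986


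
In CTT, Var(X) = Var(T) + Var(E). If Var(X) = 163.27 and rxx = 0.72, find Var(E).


var_true = rxx * var_obs = 0.72 * 163.27 = 117.5544
var_error = var_obs - var_true
var_error = 163.27 - 117.5544
var_error = 45.7156

45.7156


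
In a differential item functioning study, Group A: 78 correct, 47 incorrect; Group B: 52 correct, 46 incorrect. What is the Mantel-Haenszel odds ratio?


Odds_A = 78/47 = 1.6596
Odds_B = 52/46 = 1.1304
OR = Odds_A / Odds_B = 1.6596 / 1.1304
Exactly, OR = (78 * 46) / (47 * 52) = 3588 / 2444
OR = 1.4681

1.4681


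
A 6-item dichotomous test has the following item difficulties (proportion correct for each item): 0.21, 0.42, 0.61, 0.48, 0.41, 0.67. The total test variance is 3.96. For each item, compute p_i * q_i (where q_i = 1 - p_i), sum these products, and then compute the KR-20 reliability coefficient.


For each item, compute p_i * q_i:
  Item 1: 0.21 * 0.79 = 0.1659
  Item 2: 0.42 * 0.58 = 0.2436
  Item 3: 0.61 * 0.39 = 0.2379
  Item 4: 0.48 * 0.52 = 0.2496
  Item 5: 0.41 * 0.59 = 0.2419
  Item 6: 0.67 * 0.33 = 0.2211
Sum(p_i * q_i) = 0.1659 + 0.2436 + 0.2379 + 0.2496 + 0.2419 + 0.2211 = 1.36
KR-20 = (k/(k-1)) * (1 - Sum(p_i*q_i) / Var_total)
= (6/5) * (1 - 1.36/3.96)
= 1.2 * 0.6566
KR-20 = 0.7879

0.7879


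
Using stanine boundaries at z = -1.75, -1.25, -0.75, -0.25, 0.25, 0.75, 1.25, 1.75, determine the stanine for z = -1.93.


Stanine boundaries: [-1.75, -1.25, -0.75, -0.25, 0.25, 0.75, 1.25, 1.75]
z = -1.93
Check each boundary:
  z < -1.75
  z < -1.25
  z < -0.75
  z < -0.25
  z < 0.25
  z < 0.75
  z < 1.25
  z < 1.75
Highest qualifying boundary gives stanine = 1

1


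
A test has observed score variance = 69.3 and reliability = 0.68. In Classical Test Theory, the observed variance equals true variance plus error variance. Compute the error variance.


var_true = rxx * var_obs = 0.68 * 69.3 = 47.124
var_error = var_obs - var_true
var_error = 69.3 - 47.124
var_error = 22.176

22.176


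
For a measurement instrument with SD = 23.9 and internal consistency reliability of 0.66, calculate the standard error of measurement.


SEM = SD * sqrt(1 - rxx)
SEM = 23.9 * sqrt(1 - 0.66)
SEM = 23.9 * sqrt(0.34) = 23.9 * 0.583095
SEM = 13.936

13.936


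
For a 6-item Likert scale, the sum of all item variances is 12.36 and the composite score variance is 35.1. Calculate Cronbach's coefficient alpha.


alpha = (k/(k-1)) * (1 - sum(si^2)/s_total^2)
= (6/5) * (1 - 12.36/35.1)
alpha = 0.7774

0.7774


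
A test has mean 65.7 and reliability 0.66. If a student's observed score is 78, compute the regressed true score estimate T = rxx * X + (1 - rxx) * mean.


T_est = rxx * X + (1 - rxx) * mean
T_est = 0.66 * 78 + 0.34 * 65.7
T_est = 51.48 + 22.338
T_est = 73.818

73.818


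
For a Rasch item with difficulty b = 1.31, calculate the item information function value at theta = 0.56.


P = 1/(1+exp(-(0.56-1.31))) = 0.3208
I = P*(1-P) = 0.3208 * 0.6792
I = 0.2179

0.2179


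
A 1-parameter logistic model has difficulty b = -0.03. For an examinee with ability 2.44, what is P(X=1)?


theta - b = 2.44 - -0.03 = 2.47
exp(-(theta - b)) = exp(-2.47) = 0.0846
P = 1 / (1 + 0.0846)
P = 0.922

0.922


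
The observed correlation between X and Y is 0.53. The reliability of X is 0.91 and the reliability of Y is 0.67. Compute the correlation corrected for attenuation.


r_corrected = rxy / sqrt(rxx * ryy)
= 0.53 / sqrt(0.91 * 0.67)
= 0.53 / sqrt(0.6097)
= 0.53 / 0.780833
r_corrected = 0.6788

0.6788


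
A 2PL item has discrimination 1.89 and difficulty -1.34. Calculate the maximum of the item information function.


For 2PL, max info at theta = b = -1.34
I_max = a^2 / 4 = 1.89^2 / 4
= 3.5721 / 4
I_max = 0.893

0.893


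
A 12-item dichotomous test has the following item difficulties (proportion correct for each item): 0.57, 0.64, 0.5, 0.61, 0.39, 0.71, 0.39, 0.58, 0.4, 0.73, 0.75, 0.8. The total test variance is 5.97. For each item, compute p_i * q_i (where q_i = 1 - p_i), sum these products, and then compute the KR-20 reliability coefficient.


For each item, compute p_i * q_i:
  Item 1: 0.57 * 0.43 = 0.2451
  Item 2: 0.64 * 0.36 = 0.2304
  Item 3: 0.5 * 0.5 = 0.25
  Item 4: 0.61 * 0.39 = 0.2379
  Item 5: 0.39 * 0.61 = 0.2379
  Item 6: 0.71 * 0.29 = 0.2059
  Item 7: 0.39 * 0.61 = 0.2379
  Item 8: 0.58 * 0.42 = 0.2436
  Item 9: 0.4 * 0.6 = 0.24
  Item 10: 0.73 * 0.27 = 0.1971
  Item 11: 0.75 * 0.25 = 0.1875
  Item 12: 0.8 * 0.2 = 0.16
Sum(p_i * q_i) = 0.2451 + 0.2304 + 0.25 + 0.2379 + 0.2379 + 0.2059 + 0.2379 + 0.2436 + 0.24 + 0.1971 + 0.1875 + 0.16 = 2.6733
KR-20 = (k/(k-1)) * (1 - Sum(p_i*q_i) / Var_total)
= (12/11) * (1 - 2.6733/5.97)
= 1.0909 * 0.5522
KR-20 = 0.6024

0.6024


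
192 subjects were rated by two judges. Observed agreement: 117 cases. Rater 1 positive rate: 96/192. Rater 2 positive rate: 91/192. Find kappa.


P_o = 117/192 = 0.609375
P_e = (96*91 + 96*101) / 36864 = 0.5
kappa = (P_o - P_e) / (1 - P_e)
kappa = (0.609375 - 0.5) / (1 - 0.5)
kappa = 0.2188

0.2188


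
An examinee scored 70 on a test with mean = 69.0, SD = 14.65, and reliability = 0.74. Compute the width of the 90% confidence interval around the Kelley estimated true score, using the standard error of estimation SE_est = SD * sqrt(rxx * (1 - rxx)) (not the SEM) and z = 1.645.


True score estimate = 0.74*70 + 0.26*69.0 = 69.74
SE_est = SD * sqrt(rxx * (1 - rxx)) = 14.65 * sqrt(0.74 * 0.26) = 14.65 * sqrt(0.1924) = 6.425992
CI = T_est +/- z * SE_est, so width = 2 * z * SE_est = 2 * 1.645 * 6.425992
Width = 21.1415

21.1415


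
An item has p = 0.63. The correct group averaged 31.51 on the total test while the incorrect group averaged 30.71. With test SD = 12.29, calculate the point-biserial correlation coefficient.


q = 1 - p = 0.37
rpb = ((M1 - M0) / SD) * sqrt(p * q)
rpb = ((31.51 - 30.71) / 12.29) * sqrt(0.63 * 0.37)
rpb = 0.0314

0.0314


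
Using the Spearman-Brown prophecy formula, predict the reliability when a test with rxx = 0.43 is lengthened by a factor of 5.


r_new = (n * rxx) / (1 + (n-1) * rxx)
r_new = (5 * 0.43) / (1 + 4 * 0.43)
r_new = 2.15 / 2.72
r_new = 0.7904

0.7904


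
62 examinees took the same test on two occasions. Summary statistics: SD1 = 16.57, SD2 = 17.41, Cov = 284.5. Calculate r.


r = cov(X,Y) / (SD_X * SD_Y)
r = 284.5 / (16.57 * 17.41)
r = 284.5 / 288.4837
r = 0.9862

0.9862


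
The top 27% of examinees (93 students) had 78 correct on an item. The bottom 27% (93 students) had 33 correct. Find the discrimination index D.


p_upper = 78/93 = 0.8387
p_lower = 33/93 = 0.3548
D = 0.8387 - 0.3548 = 0.4839

0.4839


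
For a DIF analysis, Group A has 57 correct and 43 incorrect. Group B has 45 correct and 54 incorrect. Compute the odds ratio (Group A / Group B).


Odds_A = 57/43 = 1.3256
Odds_B = 45/54 = 0.8333
OR = Odds_A / Odds_B = 1.3256 / 0.8333
Exactly, OR = (57 * 54) / (43 * 45) = 3078 / 1935
OR = 1.5907

1.5907


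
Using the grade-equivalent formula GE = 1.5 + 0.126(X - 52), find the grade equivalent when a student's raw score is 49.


raw - median = 49 - 52 = -3
slope * diff = 0.126 * -3 = -0.378
GE = 1.5 + -0.378
GE = 1.122

1.122


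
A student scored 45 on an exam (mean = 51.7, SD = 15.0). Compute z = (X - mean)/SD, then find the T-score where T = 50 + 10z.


z = (X - mean) / SD = (45 - 51.7) / 15.0
z = -6.7 / 15.0
z = -0.4467
T-score = T = 50 + 10z
Carry z at full precision (z = -6.7 / 15.0) into the conversion:
T-score = 50 + 10 * (-6.7 / 15.0) = 50 + -67 / 15.0
T-score = 50 + -4.4667
T-score = 45.5333

45.5333


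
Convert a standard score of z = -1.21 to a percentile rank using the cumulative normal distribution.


CDF(z) = 0.5 * (1 + erf(z/sqrt(2)))
erf(-0.8556) = -0.7737
CDF = 0.1131
Percentile rank = 0.1131 * 100 = 11.31

11.31


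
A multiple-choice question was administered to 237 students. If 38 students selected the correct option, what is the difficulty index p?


Item difficulty p = number correct / total examinees
p = 38 / 237
p = 0.1603

0.1603


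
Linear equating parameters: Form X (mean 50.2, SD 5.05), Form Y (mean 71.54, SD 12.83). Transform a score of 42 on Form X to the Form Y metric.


slope = SD_Y / SD_X = 12.83 / 5.05 ~ 2.5406
intercept = mean_Y - slope * mean_X = 71.54 - (12.83 / 5.05) * 50.2 ~ -55.9978
Y = slope * X + intercept. To avoid rounding drift from the rounded slope/intercept, evaluate the equivalent form Y = mean_Y + SD_Y * (X - mean_X) / SD_X at full precision:
Y = 71.54 + 12.83 * (42 - 50.2) / 5.05
Y = 71.54 - 12.83 * 8.2 / 5.05
Y = 71.54 - 105.206 / 5.05
Y = 71.54 - 20.8329
Y = 50.7071

50.7071


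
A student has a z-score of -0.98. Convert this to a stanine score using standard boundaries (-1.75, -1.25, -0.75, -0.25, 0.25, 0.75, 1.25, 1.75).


Stanine boundaries: [-1.75, -1.25, -0.75, -0.25, 0.25, 0.75, 1.25, 1.75]
z = -0.98
Check each boundary:
  z >= -1.75 -> could be stanine 2
  z >= -1.25 -> could be stanine 3
  z < -0.75
  z < -0.25
  z < 0.25
  z < 0.75
  z < 1.25
  z < 1.75
Highest qualifying boundary gives stanine = 3

3


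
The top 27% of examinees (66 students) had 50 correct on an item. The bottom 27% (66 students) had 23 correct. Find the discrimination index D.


p_upper = 50/66 = 0.7576
p_lower = 23/66 = 0.3485
D = 0.7576 - 0.3485 = 0.4091

0.4091


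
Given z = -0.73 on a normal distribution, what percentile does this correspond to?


CDF(z) = 0.5 * (1 + erf(z/sqrt(2)))
erf(-0.5162) = -0.5346
CDF = 0.2327
Percentile rank = 0.2327 * 100 = 23.27

23.27


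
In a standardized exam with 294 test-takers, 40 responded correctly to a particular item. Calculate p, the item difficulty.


Item difficulty p = number correct / total examinees
p = 40 / 294
p = 0.1361

0.1361


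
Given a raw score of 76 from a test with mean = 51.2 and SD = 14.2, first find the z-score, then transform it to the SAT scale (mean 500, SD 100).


z = (X - mean) / SD = (76 - 51.2) / 14.2
z = 24.8 / 14.2
z = 1.7465
SAT-scale = SAT = 500 + 100z
Carry z at full precision (z = 24.8 / 14.2) into the conversion:
SAT-scale = 500 + 100 * (24.8 / 14.2) = 500 + 2480 / 14.2
SAT-scale = 500 + 174.6479
SAT-scale = 674.6479

674.6479


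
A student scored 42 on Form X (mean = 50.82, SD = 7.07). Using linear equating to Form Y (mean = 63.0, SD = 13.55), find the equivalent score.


slope = SD_Y / SD_X = 13.55 / 7.07 ~ 1.9165
intercept = mean_Y - slope * mean_X = 63.0 - (13.55 / 7.07) * 50.82 ~ -34.399
Y = slope * X + intercept. To avoid rounding drift from the rounded slope/intercept, evaluate the equivalent form Y = mean_Y + SD_Y * (X - mean_X) / SD_X at full precision:
Y = 63.0 + 13.55 * (42 - 50.82) / 7.07
Y = 63.0 - 13.55 * 8.82 / 7.07
Y = 63.0 - 119.511 / 7.07
Y = 63.0 - 16.904
Y = 46.096

46.096


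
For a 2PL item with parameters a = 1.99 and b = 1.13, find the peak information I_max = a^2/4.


For 2PL, max info at theta = b = 1.13
I_max = a^2 / 4 = 1.99^2 / 4
= 3.9601 / 4
I_max = 0.99

0.99


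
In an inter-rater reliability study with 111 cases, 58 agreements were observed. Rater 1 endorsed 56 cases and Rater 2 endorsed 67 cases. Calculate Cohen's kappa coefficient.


P_o = 58/111 = 0.522523
P_e = (56*67 + 55*44) / 12321 = 0.500933
kappa = (P_o - P_e) / (1 - P_e)
kappa = (0.522523 - 0.500933) / (1 - 0.500933)
kappa = 0.0433

0.0433


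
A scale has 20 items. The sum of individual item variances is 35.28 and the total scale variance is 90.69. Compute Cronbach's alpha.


alpha = (k/(k-1)) * (1 - sum(si^2)/s_total^2)
= (20/19) * (1 - 35.28/90.69)
alpha = 0.6431

0.6431


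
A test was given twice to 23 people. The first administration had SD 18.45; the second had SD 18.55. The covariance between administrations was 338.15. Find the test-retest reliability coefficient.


r = cov(X,Y) / (SD_X * SD_Y)
r = 338.15 / (18.45 * 18.55)
r = 338.15 / 342.2475
r = 0.988

0.988


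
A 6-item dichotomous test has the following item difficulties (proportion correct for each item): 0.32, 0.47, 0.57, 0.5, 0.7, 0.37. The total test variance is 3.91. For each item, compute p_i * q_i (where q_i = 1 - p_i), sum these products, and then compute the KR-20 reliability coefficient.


For each item, compute p_i * q_i:
  Item 1: 0.32 * 0.68 = 0.2176
  Item 2: 0.47 * 0.53 = 0.2491
  Item 3: 0.57 * 0.43 = 0.2451
  Item 4: 0.5 * 0.5 = 0.25
  Item 5: 0.7 * 0.3 = 0.21
  Item 6: 0.37 * 0.63 = 0.2331
Sum(p_i * q_i) = 0.2176 + 0.2491 + 0.2451 + 0.25 + 0.21 + 0.2331 = 1.4049
KR-20 = (k/(k-1)) * (1 - Sum(p_i*q_i) / Var_total)
= (6/5) * (1 - 1.4049/3.91)
= 1.2 * 0.6407
KR-20 = 0.7688

0.7688


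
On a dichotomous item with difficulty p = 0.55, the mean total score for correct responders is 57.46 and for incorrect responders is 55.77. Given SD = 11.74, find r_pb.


q = 1 - p = 0.45
rpb = ((M1 - M0) / SD) * sqrt(p * q)
rpb = ((57.46 - 55.77) / 11.74) * sqrt(0.55 * 0.45)
rpb = 0.0716

0.0716


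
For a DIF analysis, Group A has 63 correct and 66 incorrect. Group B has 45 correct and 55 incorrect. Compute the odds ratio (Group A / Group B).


Odds_A = 63/66 = 0.9545
Odds_B = 45/55 = 0.8182
OR = Odds_A / Odds_B = 0.9545 / 0.8182
Exactly, OR = (63 * 55) / (66 * 45) = 3465 / 2970
OR = 1.1667

1.1667


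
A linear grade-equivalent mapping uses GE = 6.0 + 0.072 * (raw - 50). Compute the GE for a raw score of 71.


raw - median = 71 - 50 = 21
slope * diff = 0.072 * 21 = 1.512
GE = 6.0 + 1.512
GE = 7.512

7.512


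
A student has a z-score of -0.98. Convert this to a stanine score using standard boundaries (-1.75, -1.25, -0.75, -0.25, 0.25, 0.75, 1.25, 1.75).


Stanine boundaries: [-1.75, -1.25, -0.75, -0.25, 0.25, 0.75, 1.25, 1.75]
z = -0.98
Check each boundary:
  z >= -1.75 -> could be stanine 2
  z >= -1.25 -> could be stanine 3
  z < -0.75
  z < -0.25
  z < 0.25
  z < 0.75
  z < 1.25
  z < 1.75
Highest qualifying boundary gives stanine = 3

3


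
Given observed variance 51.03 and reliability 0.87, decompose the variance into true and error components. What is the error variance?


var_true = rxx * var_obs = 0.87 * 51.03 = 44.3961
var_error = var_obs - var_true
var_error = 51.03 - 44.3961
var_error = 6.6339

6.6339


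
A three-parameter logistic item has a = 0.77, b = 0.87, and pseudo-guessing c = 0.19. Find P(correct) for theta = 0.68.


logit = 0.77*(0.68 - 0.87) = -0.1463
P* = 1/(1 + exp(--0.1463)) = 0.4635
P = 0.19 + (1 - 0.19) * 0.4635
P = 0.5654

0.5654


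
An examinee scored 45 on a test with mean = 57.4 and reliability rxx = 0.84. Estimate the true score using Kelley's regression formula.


T_est = rxx * X + (1 - rxx) * mean
T_est = 0.84 * 45 + 0.16 * 57.4
T_est = 37.8 + 9.184
T_est = 46.984

46.984


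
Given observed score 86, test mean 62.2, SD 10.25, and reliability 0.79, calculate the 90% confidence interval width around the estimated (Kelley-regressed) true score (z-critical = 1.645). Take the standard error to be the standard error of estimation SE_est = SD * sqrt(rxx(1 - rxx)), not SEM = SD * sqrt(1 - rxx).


True score estimate = 0.79*86 + 0.21*62.2 = 81.002
SE_est = SD * sqrt(rxx * (1 - rxx)) = 10.25 * sqrt(0.79 * 0.21) = 10.25 * sqrt(0.1659) = 4.174909
CI = T_est +/- z * SE_est, so width = 2 * z * SE_est = 2 * 1.645 * 4.174909
Width = 13.7355

13.7355


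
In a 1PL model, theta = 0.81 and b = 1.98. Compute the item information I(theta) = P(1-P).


P = 1/(1+exp(-(0.81-1.98))) = 0.2369
I = P*(1-P) = 0.2369 * 0.7631
I = 0.1808

0.1808


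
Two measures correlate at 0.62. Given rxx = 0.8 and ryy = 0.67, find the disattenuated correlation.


r_corrected = rxy / sqrt(rxx * ryy)
= 0.62 / sqrt(0.8 * 0.67)
= 0.62 / sqrt(0.536)
= 0.62 / 0.73212
r_corrected = 0.8469

0.8469


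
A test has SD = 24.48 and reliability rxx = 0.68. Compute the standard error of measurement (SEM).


SEM = SD * sqrt(1 - rxx)
SEM = 24.48 * sqrt(1 - 0.68)
SEM = 24.48 * sqrt(0.32) = 24.48 * 0.565685
SEM = 13.848

13.848


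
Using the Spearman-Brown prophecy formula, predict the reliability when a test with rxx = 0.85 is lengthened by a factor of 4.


r_new = (n * rxx) / (1 + (n-1) * rxx)
r_new = (4 * 0.85) / (1 + 3 * 0.85)
r_new = 3.4 / 3.55
r_new = 0.9577

0.9577


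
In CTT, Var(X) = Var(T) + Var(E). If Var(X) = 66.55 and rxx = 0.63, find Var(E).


var_true = rxx * var_obs = 0.63 * 66.55 = 41.9265
var_error = var_obs - var_true
var_error = 66.55 - 41.9265
var_error = 24.6235

24.6235


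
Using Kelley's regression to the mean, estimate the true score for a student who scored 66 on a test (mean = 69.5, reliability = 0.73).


T_est = rxx * X + (1 - rxx) * mean
T_est = 0.73 * 66 + 0.27 * 69.5
T_est = 48.18 + 18.765
T_est = 66.945

66.945


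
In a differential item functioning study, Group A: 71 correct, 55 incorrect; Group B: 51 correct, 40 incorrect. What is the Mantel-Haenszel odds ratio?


Odds_A = 71/55 = 1.2909
Odds_B = 51/40 = 1.275
OR = Odds_A / Odds_B = 1.2909 / 1.275
Exactly, OR = (71 * 40) / (55 * 51) = 2840 / 2805
OR = 1.0125

1.0125


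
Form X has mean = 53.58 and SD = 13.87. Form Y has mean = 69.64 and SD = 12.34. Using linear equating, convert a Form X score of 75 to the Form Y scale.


slope = SD_Y / SD_X = 12.34 / 13.87 ~ 0.8897
intercept = mean_Y - slope * mean_X = 69.64 - (12.34 / 13.87) * 53.58 ~ 21.9704
Y = slope * X + intercept. To avoid rounding drift from the rounded slope/intercept, evaluate the equivalent form Y = mean_Y + SD_Y * (X - mean_X) / SD_X at full precision:
Y = 69.64 + 12.34 * (75 - 53.58) / 13.87
Y = 69.64 + 12.34 * 21.42 / 13.87
Y = 69.64 + 264.3228 / 13.87
Y = 69.64 + 19.0572
Y = 88.6972

88.6972


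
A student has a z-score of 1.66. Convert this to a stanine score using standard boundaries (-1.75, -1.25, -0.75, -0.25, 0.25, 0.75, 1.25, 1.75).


Stanine boundaries: [-1.75, -1.25, -0.75, -0.25, 0.25, 0.75, 1.25, 1.75]
z = 1.66
Check each boundary:
  z >= -1.75 -> could be stanine 2
  z >= -1.25 -> could be stanine 3
  z >= -0.75 -> could be stanine 4
  z >= -0.25 -> could be stanine 5
  z >= 0.25 -> could be stanine 6
  z >= 0.75 -> could be stanine 7
  z >= 1.25 -> could be stanine 8
  z < 1.75
Highest qualifying boundary gives stanine = 8

8


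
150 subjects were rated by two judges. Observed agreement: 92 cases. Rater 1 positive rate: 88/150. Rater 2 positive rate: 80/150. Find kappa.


P_o = 92/150 = 0.613333
P_e = (88*80 + 62*70) / 22500 = 0.505778
kappa = (P_o - P_e) / (1 - P_e)
kappa = (0.613333 - 0.505778) / (1 - 0.505778)
kappa = 0.2176

0.2176


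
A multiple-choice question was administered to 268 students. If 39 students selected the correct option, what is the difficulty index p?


Item difficulty p = number correct / total examinees
p = 39 / 268
p = 0.1455

0.1455


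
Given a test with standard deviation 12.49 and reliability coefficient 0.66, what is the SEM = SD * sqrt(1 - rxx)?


SEM = SD * sqrt(1 - rxx)
SEM = 12.49 * sqrt(1 - 0.66)
SEM = 12.49 * sqrt(0.34) = 12.49 * 0.583095
SEM = 7.2829

7.2829


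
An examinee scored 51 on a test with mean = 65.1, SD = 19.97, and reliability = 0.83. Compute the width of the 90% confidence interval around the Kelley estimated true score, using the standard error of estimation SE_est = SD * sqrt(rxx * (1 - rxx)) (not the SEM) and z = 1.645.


True score estimate = 0.83*51 + 0.17*65.1 = 53.397
SE_est = SD * sqrt(rxx * (1 - rxx)) = 19.97 * sqrt(0.83 * 0.17) = 19.97 * sqrt(0.1411) = 7.501387
CI = T_est +/- z * SE_est, so width = 2 * z * SE_est = 2 * 1.645 * 7.501387
Width = 24.6796

24.6796


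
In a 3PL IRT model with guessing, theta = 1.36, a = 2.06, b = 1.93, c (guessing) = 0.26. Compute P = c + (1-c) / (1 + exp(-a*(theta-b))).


logit = 2.06*(1.36 - 1.93) = -1.1742
P* = 1/(1 + exp(--1.1742)) = 0.2361
P = 0.26 + (1 - 0.26) * 0.2361
P = 0.4347

0.4347


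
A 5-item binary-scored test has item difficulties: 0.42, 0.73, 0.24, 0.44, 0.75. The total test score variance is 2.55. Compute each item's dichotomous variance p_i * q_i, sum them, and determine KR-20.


For each item, compute p_i * q_i:
  Item 1: 0.42 * 0.58 = 0.2436
  Item 2: 0.73 * 0.27 = 0.1971
  Item 3: 0.24 * 0.76 = 0.1824
  Item 4: 0.44 * 0.56 = 0.2464
  Item 5: 0.75 * 0.25 = 0.1875
Sum(p_i * q_i) = 0.2436 + 0.1971 + 0.1824 + 0.2464 + 0.1875 = 1.057
KR-20 = (k/(k-1)) * (1 - Sum(p_i*q_i) / Var_total)
= (5/4) * (1 - 1.057/2.55)
= 1.25 * 0.5855
KR-20 = 0.7319

0.7319


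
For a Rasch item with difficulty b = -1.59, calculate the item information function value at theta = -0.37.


P = 1/(1+exp(-(-0.37--1.59))) = 0.7721
I = P*(1-P) = 0.7721 * 0.2279
I = 0.176

0.176


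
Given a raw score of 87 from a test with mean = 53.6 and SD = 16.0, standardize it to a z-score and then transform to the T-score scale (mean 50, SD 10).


z = (X - mean) / SD = (87 - 53.6) / 16.0
z = 33.4 / 16.0
z = 2.0875
T-score = T = 50 + 10z
Carry z at full precision (z = 33.4 / 16.0) into the conversion:
T-score = 50 + 10 * (33.4 / 16.0) = 50 + 334 / 16.0
T-score = 50 + 20.875
T-score = 70.875

70.875


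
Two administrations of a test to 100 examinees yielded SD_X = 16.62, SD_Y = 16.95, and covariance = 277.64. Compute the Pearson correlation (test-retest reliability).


r = cov(X,Y) / (SD_X * SD_Y)
r = 277.64 / (16.62 * 16.95)
r = 277.64 / 281.709
r = 0.9856

0.9856


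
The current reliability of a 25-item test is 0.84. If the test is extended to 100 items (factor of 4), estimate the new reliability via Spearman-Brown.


r_new = (n * rxx) / (1 + (n-1) * rxx)
r_new = (4 * 0.84) / (1 + 3 * 0.84)
r_new = 3.36 / 3.52
r_new = 0.9545

0.9545


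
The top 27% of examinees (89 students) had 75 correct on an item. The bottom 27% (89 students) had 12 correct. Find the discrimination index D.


p_upper = 75/89 = 0.8427
p_lower = 12/89 = 0.1348
D = 0.8427 - 0.1348 = 0.7079

0.7079


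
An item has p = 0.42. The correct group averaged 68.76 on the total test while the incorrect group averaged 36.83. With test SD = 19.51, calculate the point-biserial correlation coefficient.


q = 1 - p = 0.58
rpb = ((M1 - M0) / SD) * sqrt(p * q)
rpb = ((68.76 - 36.83) / 19.51) * sqrt(0.42 * 0.58)
rpb = 0.8078

0.8078


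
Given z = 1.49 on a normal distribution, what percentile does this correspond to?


CDF(z) = 0.5 * (1 + erf(z/sqrt(2)))
erf(1.0536) = 0.8638
CDF = 0.9319
Percentile rank = 0.9319 * 100 = 93.19

93.19


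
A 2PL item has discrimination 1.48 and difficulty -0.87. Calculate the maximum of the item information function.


For 2PL, max info at theta = b = -0.87
I_max = a^2 / 4 = 1.48^2 / 4
= 2.1904 / 4
I_max = 0.5476

0.5476


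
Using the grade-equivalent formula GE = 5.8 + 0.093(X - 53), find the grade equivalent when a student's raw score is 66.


raw - median = 66 - 53 = 13
slope * diff = 0.093 * 13 = 1.209
GE = 5.8 + 1.209
GE = 7.009

7.009


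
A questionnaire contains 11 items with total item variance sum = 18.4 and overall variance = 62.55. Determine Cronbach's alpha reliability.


alpha = (k/(k-1)) * (1 - sum(si^2)/s_total^2)
= (11/10) * (1 - 18.4/62.55)
alpha = 0.7764

0.7764


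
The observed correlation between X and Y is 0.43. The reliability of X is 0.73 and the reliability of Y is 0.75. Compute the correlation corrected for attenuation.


r_corrected = rxy / sqrt(rxx * ryy)
= 0.43 / sqrt(0.73 * 0.75)
= 0.43 / sqrt(0.5475)
= 0.43 / 0.739932
r_corrected = 0.5811

0.5811


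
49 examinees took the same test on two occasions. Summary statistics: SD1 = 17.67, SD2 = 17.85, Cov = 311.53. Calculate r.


r = cov(X,Y) / (SD_X * SD_Y)
r = 311.53 / (17.67 * 17.85)
r = 311.53 / 315.4095
r = 0.9877

0.9877


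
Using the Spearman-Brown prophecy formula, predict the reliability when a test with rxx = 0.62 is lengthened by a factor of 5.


r_new = (n * rxx) / (1 + (n-1) * rxx)
r_new = (5 * 0.62) / (1 + 4 * 0.62)
r_new = 3.1 / 3.48
r_new = 0.8908

0.8908


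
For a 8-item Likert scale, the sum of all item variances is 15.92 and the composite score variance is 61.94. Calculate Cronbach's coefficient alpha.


alpha = (k/(k-1)) * (1 - sum(si^2)/s_total^2)
= (8/7) * (1 - 15.92/61.94)
alpha = 0.8491

0.8491


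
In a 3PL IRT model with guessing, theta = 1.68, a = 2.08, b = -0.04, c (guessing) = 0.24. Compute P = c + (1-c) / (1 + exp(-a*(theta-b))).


logit = 2.08*(1.68 - -0.04) = 3.5776
P* = 1/(1 + exp(-3.5776)) = 0.9728
P = 0.24 + (1 - 0.24) * 0.9728
P = 0.9793

0.9793


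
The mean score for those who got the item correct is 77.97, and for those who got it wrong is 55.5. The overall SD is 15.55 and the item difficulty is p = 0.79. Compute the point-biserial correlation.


q = 1 - p = 0.21
rpb = ((M1 - M0) / SD) * sqrt(p * q)
rpb = ((77.97 - 55.5) / 15.55) * sqrt(0.79 * 0.21)
rpb = 0.5886

0.5886


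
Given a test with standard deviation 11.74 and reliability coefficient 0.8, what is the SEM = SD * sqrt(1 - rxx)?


SEM = SD * sqrt(1 - rxx)
SEM = 11.74 * sqrt(1 - 0.8)
SEM = 11.74 * sqrt(0.2) = 11.74 * 0.447214
SEM = 5.2503

5.2503


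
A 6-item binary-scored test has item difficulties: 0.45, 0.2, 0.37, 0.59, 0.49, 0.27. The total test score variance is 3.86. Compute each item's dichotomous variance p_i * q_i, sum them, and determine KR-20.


For each item, compute p_i * q_i:
  Item 1: 0.45 * 0.55 = 0.2475
  Item 2: 0.2 * 0.8 = 0.16
  Item 3: 0.37 * 0.63 = 0.2331
  Item 4: 0.59 * 0.41 = 0.2419
  Item 5: 0.49 * 0.51 = 0.2499
  Item 6: 0.27 * 0.73 = 0.1971
Sum(p_i * q_i) = 0.2475 + 0.16 + 0.2331 + 0.2419 + 0.2499 + 0.1971 = 1.3295
KR-20 = (k/(k-1)) * (1 - Sum(p_i*q_i) / Var_total)
= (6/5) * (1 - 1.3295/3.86)
= 1.2 * 0.6556
KR-20 = 0.7867

0.7867


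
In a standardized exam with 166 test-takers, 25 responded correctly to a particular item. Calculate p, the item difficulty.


Item difficulty p = number correct / total examinees
p = 25 / 166
p = 0.1506

0.1506


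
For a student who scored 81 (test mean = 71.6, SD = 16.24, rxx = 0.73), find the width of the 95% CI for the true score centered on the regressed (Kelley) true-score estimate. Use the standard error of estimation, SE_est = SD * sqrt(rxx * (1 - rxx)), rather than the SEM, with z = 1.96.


True score estimate = 0.73*81 + 0.27*71.6 = 78.462
SE_est = SD * sqrt(rxx * (1 - rxx)) = 16.24 * sqrt(0.73 * 0.27) = 16.24 * sqrt(0.1971) = 7.209902
CI = T_est +/- z * SE_est, so width = 2 * z * SE_est = 2 * 1.96 * 7.209902
Width = 28.2628

28.2628


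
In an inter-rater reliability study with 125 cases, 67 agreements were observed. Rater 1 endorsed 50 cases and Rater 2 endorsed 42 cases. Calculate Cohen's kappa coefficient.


P_o = 67/125 = 0.536
P_e = (50*42 + 75*83) / 15625 = 0.5328
kappa = (P_o - P_e) / (1 - P_e)
kappa = (0.536 - 0.5328) / (1 - 0.5328)
kappa = 0.0068

0.0068


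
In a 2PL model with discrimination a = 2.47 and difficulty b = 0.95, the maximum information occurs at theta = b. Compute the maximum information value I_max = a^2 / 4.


For 2PL, max info at theta = b = 0.95
I_max = a^2 / 4 = 2.47^2 / 4
= 6.1009 / 4
I_max = 1.5252

1.5252


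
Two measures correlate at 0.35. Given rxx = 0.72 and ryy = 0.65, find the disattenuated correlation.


r_corrected = rxy / sqrt(rxx * ryy)
= 0.35 / sqrt(0.72 * 0.65)
= 0.35 / sqrt(0.468)
= 0.35 / 0.684105
r_corrected = 0.5116

0.5116


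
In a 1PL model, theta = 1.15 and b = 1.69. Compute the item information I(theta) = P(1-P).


P = 1/(1+exp(-(1.15-1.69))) = 0.3682
I = P*(1-P) = 0.3682 * 0.6318
I = 0.2326

0.2326


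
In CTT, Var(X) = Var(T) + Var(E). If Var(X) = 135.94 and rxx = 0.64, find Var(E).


var_true = rxx * var_obs = 0.64 * 135.94 = 87.0016
var_error = var_obs - var_true
var_error = 135.94 - 87.0016
var_error = 48.9384

48.9384


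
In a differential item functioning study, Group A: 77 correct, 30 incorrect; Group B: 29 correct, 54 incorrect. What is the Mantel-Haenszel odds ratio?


Odds_A = 77/30 = 2.5667
Odds_B = 29/54 = 0.537
OR = Odds_A / Odds_B = 2.5667 / 0.537
Exactly, OR = (77 * 54) / (30 * 29) = 4158 / 870
OR = 4.7793

4.7793


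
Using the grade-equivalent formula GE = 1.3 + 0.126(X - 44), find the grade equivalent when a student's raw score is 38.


raw - median = 38 - 44 = -6
slope * diff = 0.126 * -6 = -0.756
GE = 1.3 + -0.756
GE = 0.544

0.544


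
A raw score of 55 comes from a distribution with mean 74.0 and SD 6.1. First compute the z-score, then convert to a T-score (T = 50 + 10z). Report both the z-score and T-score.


z = (X - mean) / SD = (55 - 74.0) / 6.1
z = -19.0 / 6.1
z = -3.1148
T-score = T = 50 + 10z
Carry z at full precision (z = -19.0 / 6.1) into the conversion:
T-score = 50 + 10 * (-19.0 / 6.1) = 50 + -190 / 6.1
T-score = 50 + -31.1475
T-score = 18.8525

18.8525


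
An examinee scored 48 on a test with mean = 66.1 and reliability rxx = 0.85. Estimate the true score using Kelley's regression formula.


T_est = rxx * X + (1 - rxx) * mean
T_est = 0.85 * 48 + 0.15 * 66.1
T_est = 40.8 + 9.915
T_est = 50.715

50.715


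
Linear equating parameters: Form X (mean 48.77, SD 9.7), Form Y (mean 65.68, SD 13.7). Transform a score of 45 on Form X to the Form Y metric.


slope = SD_Y / SD_X = 13.7 / 9.7 ~ 1.4124
intercept = mean_Y - slope * mean_X = 65.68 - (13.7 / 9.7) * 48.77 ~ -3.2013
Y = slope * X + intercept. To avoid rounding drift from the rounded slope/intercept, evaluate the equivalent form Y = mean_Y + SD_Y * (X - mean_X) / SD_X at full precision:
Y = 65.68 + 13.7 * (45 - 48.77) / 9.7
Y = 65.68 - 13.7 * 3.77 / 9.7
Y = 65.68 - 51.649 / 9.7
Y = 65.68 - 5.3246
Y = 60.3554

60.3554


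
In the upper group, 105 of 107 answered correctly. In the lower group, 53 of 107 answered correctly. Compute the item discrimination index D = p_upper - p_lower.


p_upper = 105/107 = 0.9813
p_lower = 53/107 = 0.4953
D = 0.9813 - 0.4953 = 0.486

0.486


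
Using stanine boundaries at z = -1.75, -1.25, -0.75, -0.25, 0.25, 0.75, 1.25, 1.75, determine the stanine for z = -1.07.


Stanine boundaries: [-1.75, -1.25, -0.75, -0.25, 0.25, 0.75, 1.25, 1.75]
z = -1.07
Check each boundary:
  z >= -1.75 -> could be stanine 2
  z >= -1.25 -> could be stanine 3
  z < -0.75
  z < -0.25
  z < 0.25
  z < 0.75
  z < 1.25
  z < 1.75
Highest qualifying boundary gives stanine = 3

3


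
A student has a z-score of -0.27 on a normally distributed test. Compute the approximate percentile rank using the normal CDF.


CDF(z) = 0.5 * (1 + erf(z/sqrt(2)))
erf(-0.1909) = -0.2128
CDF = 0.3936
Percentile rank = 0.3936 * 100 = 39.36

39.36


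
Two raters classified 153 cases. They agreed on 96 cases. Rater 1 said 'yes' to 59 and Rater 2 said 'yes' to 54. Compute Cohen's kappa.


P_o = 96/153 = 0.627451
P_e = (59*54 + 94*99) / 23409 = 0.533641
kappa = (P_o - P_e) / (1 - P_e)
kappa = (0.627451 - 0.533641) / (1 - 0.533641)
kappa = 0.2012

0.2012


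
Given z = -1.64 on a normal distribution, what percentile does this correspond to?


CDF(z) = 0.5 * (1 + erf(z/sqrt(2)))
erf(-1.1597) = -0.899
CDF = 0.0505
Percentile rank = 0.0505 * 100 = 5.05

5.05


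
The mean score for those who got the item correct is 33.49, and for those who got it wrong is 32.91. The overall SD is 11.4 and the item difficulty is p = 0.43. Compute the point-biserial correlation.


q = 1 - p = 0.57
rpb = ((M1 - M0) / SD) * sqrt(p * q)
rpb = ((33.49 - 32.91) / 11.4) * sqrt(0.43 * 0.57)
rpb = 0.0252

0.0252


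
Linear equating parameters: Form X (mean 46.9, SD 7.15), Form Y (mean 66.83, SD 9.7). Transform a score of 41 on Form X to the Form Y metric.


slope = SD_Y / SD_X = 9.7 / 7.15 ~ 1.3566
intercept = mean_Y - slope * mean_X = 66.83 - (9.7 / 7.15) * 46.9 ~ 3.2034
Y = slope * X + intercept. To avoid rounding drift from the rounded slope/intercept, evaluate the equivalent form Y = mean_Y + SD_Y * (X - mean_X) / SD_X at full precision:
Y = 66.83 + 9.7 * (41 - 46.9) / 7.15
Y = 66.83 - 9.7 * 5.9 / 7.15
Y = 66.83 - 57.23 / 7.15
Y = 66.83 - 8.0042
Y = 58.8258

58.8258


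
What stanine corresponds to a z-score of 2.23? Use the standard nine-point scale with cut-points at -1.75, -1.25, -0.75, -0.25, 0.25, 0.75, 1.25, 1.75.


Stanine boundaries: [-1.75, -1.25, -0.75, -0.25, 0.25, 0.75, 1.25, 1.75]
z = 2.23
Check each boundary:
  z >= -1.75 -> could be stanine 2
  z >= -1.25 -> could be stanine 3
  z >= -0.75 -> could be stanine 4
  z >= -0.25 -> could be stanine 5
  z >= 0.25 -> could be stanine 6
  z >= 0.75 -> could be stanine 7
  z >= 1.25 -> could be stanine 8
  z >= 1.75 -> could be stanine 9
Highest qualifying boundary gives stanine = 9

9


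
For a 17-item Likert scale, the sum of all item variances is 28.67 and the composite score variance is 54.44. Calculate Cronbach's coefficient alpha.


alpha = (k/(k-1)) * (1 - sum(si^2)/s_total^2)
= (17/16) * (1 - 28.67/54.44)
alpha = 0.503

0.503


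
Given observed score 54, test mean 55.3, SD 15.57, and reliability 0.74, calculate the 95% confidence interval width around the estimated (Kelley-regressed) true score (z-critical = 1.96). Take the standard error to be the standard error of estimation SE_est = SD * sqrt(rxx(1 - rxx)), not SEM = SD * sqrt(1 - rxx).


True score estimate = 0.74*54 + 0.26*55.3 = 54.338
SE_est = SD * sqrt(rxx * (1 - rxx)) = 15.57 * sqrt(0.74 * 0.26) = 15.57 * sqrt(0.1924) = 6.829535
CI = T_est +/- z * SE_est, so width = 2 * z * SE_est = 2 * 1.96 * 6.829535
Width = 26.7718

26.7718


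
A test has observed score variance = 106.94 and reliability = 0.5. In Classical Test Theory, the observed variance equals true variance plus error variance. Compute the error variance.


var_true = rxx * var_obs = 0.5 * 106.94 = 53.47
var_error = var_obs - var_true
var_error = 106.94 - 53.47
var_error = 53.47

53.47


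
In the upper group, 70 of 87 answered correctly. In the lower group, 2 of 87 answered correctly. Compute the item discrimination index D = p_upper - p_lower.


p_upper = 70/87 = 0.8046
p_lower = 2/87 = 0.023
D = 0.8046 - 0.023 = 0.7816

0.7816


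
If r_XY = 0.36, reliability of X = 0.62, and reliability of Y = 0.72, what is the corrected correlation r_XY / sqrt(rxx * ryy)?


r_corrected = rxy / sqrt(rxx * ryy)
= 0.36 / sqrt(0.62 * 0.72)
= 0.36 / sqrt(0.4464)
= 0.36 / 0.668132
r_corrected = 0.5388

0.5388


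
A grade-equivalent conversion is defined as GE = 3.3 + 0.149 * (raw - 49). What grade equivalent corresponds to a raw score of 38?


raw - median = 38 - 49 = -11
slope * diff = 0.149 * -11 = -1.639
GE = 3.3 + -1.639
GE = 1.661

1.661


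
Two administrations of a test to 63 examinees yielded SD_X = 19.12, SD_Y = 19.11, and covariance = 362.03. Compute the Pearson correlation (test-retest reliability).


r = cov(X,Y) / (SD_X * SD_Y)
r = 362.03 / (19.12 * 19.11)
r = 362.03 / 365.3832
r = 0.9908

0.9908
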